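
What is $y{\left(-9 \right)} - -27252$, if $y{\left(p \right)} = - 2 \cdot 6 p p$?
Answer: $26280$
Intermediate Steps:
$y{\left(p \right)} = - 12 p^{2}$ ($y{\left(p \right)} = - 12 p p = - 12 p^{2}$)
$y{\left(-9 \right)} - -27252 = - 12 \left(-9\right)^{2} - -27252 = \left(-12\right) 81 + 27252 = -972 + 27252 = 26280$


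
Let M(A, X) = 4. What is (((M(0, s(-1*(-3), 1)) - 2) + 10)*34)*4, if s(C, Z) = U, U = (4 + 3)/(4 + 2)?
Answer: 1632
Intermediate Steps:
U = 7/6 ≈ 1.1667
s(C, Z) = 7/6
(((M(0, s(-1*(-3), 1)) - 2) + 10)*34)*4 = (((4 - 2) + 10)*34)*4 = ((2 + 10)*34)*4 = (12*34)*4 = 408*4 = 1632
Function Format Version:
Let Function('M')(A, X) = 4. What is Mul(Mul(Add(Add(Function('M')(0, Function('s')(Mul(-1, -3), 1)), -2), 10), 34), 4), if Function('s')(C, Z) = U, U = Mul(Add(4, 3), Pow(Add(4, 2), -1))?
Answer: 1632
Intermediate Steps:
U = Rational(7, 6) (U = Mul(7, Pow(6, -1)) = Mul(7, Rational(1, 6)) = Rational(7, 6) ≈ 1.1667)
Function('s')(C, Z) = Rational(7, 6)
Mul(Mul(Add(Add(Function('M')(0, Function('s')(Mul(-1, -3), 1)), -2), 10), 34), 4) = Mul(Mul(Add(Add(4, -2), 10), 34), 4) = Mul(Mul(Add(2, 10), 34), 4) = Mul(Mul(12, 34), 4) = Mul(408, 4) = 1632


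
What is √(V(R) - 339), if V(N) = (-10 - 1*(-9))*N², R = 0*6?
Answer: I*√339 ≈ 18.412*I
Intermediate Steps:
R = 0
V(N) = -N² (V(N) = (-10 + 9)*N² = -N²)
√(V(R) - 339) = √(-1*0² - 339) = √(-1*0 - 339) = √(0 - 339) = √(-339) = I*√339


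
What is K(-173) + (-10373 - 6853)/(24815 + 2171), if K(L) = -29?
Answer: -399910/13493 ≈ -29.638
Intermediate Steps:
K(-173) + (-10373 - 6853)/(24815 + 2171) = -29 + (-10373 - 6853)/(24815 + 2171) = -29 - 17226/26986 = -29 - 17226*1/26986 = -29 - 8613/13493 = -399910/13493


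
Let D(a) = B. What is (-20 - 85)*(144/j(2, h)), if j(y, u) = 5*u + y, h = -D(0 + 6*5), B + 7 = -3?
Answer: -3780/13 ≈ -290.77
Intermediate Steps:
B = -10 (B = -7 - 3 = -10)
D(a) = -10
h = 10 (h = -1*(-10) = 10)
j(y, u) = y + 5*u
(-20 - 85)*(144/j(2, h)) = (-20 - 85)*(144/(2 + 5*10)) = -15120/(2 + 50) = -15120/52 = -105*36/13 = -3780/13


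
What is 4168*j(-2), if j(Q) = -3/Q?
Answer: 6252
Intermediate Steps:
4168*j(-2) = 4168*(-3/(-2)) = 4168*(-3*(-½)) = 4168*(3/2) = 6252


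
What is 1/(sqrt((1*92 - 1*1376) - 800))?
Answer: -I*sqrt(521)/1042 ≈ -0.021905*I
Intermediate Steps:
1/(sqrt((1*92 - 1*1376) - 800)) = 1/(sqrt((92 - 1376) - 800)) = 1/(sqrt(-1284 - 800)) = 1/(sqrt(-2084)) = 1/(2*I*sqrt(521)) = -I*sqrt(521)/1042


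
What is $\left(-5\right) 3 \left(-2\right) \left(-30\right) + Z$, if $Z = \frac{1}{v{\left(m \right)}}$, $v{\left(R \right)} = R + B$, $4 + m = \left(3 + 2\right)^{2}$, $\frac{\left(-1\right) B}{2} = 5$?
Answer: $- \frac{9899}{11} \approx -899.91$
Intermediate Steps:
$B = -10$ ($B = \left(-2\right) 5 = -10$)
$m = 21$ ($m = -4 + \left(3 + 2\right)^{2} = -4 + 5^{2} = -4 + 25 = 21$)
$v{\left(R \right)} = -10 + R$ ($v{\left(R \right)} = R - 10 = -10 + R$)
$Z = \frac{1}{11}$ ($Z = \frac{1}{-10 + 21} = \frac{1}{11} \approx 0.090909$)
$\left(-5\right) 3 \left(-2\right) \left(-30\right) + Z = \left(-5\right) 3 \left(-2\right) \left(-30\right) + \frac{1}{11} = \left(-15\right) \left(-2\right) \left(-30\right) + \frac{1}{11} = 30 \left(-30\right) + \frac{1}{11} = -900 + \frac{1}{11} = - \frac{9899}{11}$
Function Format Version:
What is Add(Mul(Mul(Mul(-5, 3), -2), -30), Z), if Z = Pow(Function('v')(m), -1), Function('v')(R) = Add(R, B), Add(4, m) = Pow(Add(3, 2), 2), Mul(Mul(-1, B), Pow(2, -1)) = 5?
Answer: Rational(-9899, 11) ≈ -899.91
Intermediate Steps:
B = -10 (B = Mul(-2, 5) = -10)
m = 21 (m = Add(-4, Pow(Add(3, 2), 2)) = Add(-4, Pow(5, 2)) = Add(-4, 25) = 21)
Function('v')(R) = Add(-10, R) (Function('v')(R) = Add(R, -10) = Add(-10, R))
Z = Rational(1, 11) (Z = Pow(Add(-10, 21), -1) = Pow(11, -1) = Rational(1, 11) ≈ 0.090909)
Add(Mul(Mul(Mul(-5, 3), -2), -30), Z) = Add(Mul(Mul(Mul(-5, 3), -2), -30), Rational(1, 11)) = Add(Mul(Mul(-15, -2), -30), Rational(1, 11)) = Add(Mul(30, -30), Rational(1, 11)) = Add(-900, Rational(1, 11)) = Rational(-9899, 11)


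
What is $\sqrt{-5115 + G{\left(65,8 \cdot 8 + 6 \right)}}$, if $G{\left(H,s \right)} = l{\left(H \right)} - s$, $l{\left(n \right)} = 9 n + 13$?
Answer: $i \sqrt{4587} \approx 67.727 i$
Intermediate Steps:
$l{\left(n \right)} = 13 + 9 n$
$G{\left(H,s \right)} = 13 - s + 9 H$ ($G{\left(H,s \right)} = \left(13 + 9 H\right) - s = 13 - s + 9 H$)
$\sqrt{-5115 + G{\left(65,8 \cdot 8 + 6 \right)}} = \sqrt{-5115 + \left(13 - \left(8 \cdot 8 + 6\right) + 9 \cdot 65\right)} = \sqrt{-5115 + \left(13 - \left(64 + 6\right) + 585\right)} = \sqrt{-5115 + \left(13 - 70 + 585\right)} = \sqrt{-5115 + 528} = \sqrt{-4587} = i \sqrt{4587}$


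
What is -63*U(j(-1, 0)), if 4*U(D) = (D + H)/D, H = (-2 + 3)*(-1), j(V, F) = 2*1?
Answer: -63/8 ≈ -7.8750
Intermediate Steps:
j(V, F) = 2
H = -1 (H = 1*(-1) = -1)
U(D) = (-1 + D)/(4*D) (U(D) = ((D - 1)/D)/4 = ((-1 + D)/D)/4 = (-1 + D)/(4*D))
-63*U(j(-1, 0)) = -63*(-1 + 2)/(4*2) = -63/(4*2) = -63*⅛ = -63/8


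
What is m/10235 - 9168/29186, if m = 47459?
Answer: 645651947/149359355 ≈ 4.3228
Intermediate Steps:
m/10235 - 9168/29186 = 47459/10235 - 9168/29186 = 47459*(1/10235) - 9168*1/29186 = 47459/10235 - 4584/14593 = 645651947/149359355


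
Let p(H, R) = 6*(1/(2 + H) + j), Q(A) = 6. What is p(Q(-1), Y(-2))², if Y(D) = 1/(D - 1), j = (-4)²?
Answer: 149769/16 ≈ 9360.6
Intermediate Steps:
j = 16
Y(D) = 1/(-1 + D)
p(H, R) = 96 + 6/(2 + H) (p(H, R) = 6*(1/(2 + H) + 16) = 6*(16 + 1/(2 + H)) = 96 + 6/(2 + H))
p(Q(-1), Y(-2))² = (6*(33 + 16*6)/(2 + 6))² = (6*(33 + 96)/8)² = (6*(⅛)*129)² = (387/4)² = 149769/16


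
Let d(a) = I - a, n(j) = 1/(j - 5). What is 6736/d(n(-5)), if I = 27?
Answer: 67360/271 ≈ 248.56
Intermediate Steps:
n(j) = 1/(-5 + j)
d(a) = 27 - a
6736/d(n(-5)) = 6736/(27 - 1/(-5 - 5)) = 6736/(27 - 1/(-10)) = 6736/(27 - 1*(-⅒)) = 6736/(27 + ⅒) = 6736/(271/10) = 6736*(10/271) = 67360/271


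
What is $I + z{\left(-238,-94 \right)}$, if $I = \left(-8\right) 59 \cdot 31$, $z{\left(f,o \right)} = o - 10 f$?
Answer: $-12346$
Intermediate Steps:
$I = -14632$ ($I = \left(-472\right) 31 = -14632$)
$I + z{\left(-238,-94 \right)} = -14632 - -2286 = -14632 + \left(-94 + 2380\right) = -14632 + 2286 = -12346$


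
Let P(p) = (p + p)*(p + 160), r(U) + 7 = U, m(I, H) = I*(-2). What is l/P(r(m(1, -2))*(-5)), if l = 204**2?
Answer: 2312/1025 ≈ 2.2556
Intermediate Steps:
m(I, H) = -2*I
r(U) = -7 + U
P(p) = 2*p*(160 + p) (P(p) = (2*p)*(160 + p) = 2*p*(160 + p))
l = 41616
l/P(r(m(1, -2))*(-5)) = 41616/((2*((-7 - 2*1)*(-5))*(160 + (-7 - 2*1)*(-5)))) = 41616/((2*((-7 - 2)*(-5))*(160 + (-7 - 2)*(-5)))) = 41616/((2*(-9*(-5))*(160 - 9*(-5)))) = 41616/((2*45*(160 + 45))) = 41616/((2*45*205)) = 41616/18450 = 41616*(1/18450) = 2312/1025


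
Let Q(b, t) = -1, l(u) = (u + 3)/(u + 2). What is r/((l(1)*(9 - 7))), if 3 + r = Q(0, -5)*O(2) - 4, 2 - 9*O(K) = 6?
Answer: -59/24 ≈ -2.4583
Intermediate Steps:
O(K) = -4/9 (O(K) = 2/9 - ⅑*6 = 2/9 - ⅔ = -4/9)
l(u) = (3 + u)/(2 + u)
r = -59/9 (r = -3 + (-1*(-4/9) - 4) = -3 + (4/9 - 4) = -3 - 32/9 = -59/9 ≈ -6.5556)
r/((l(1)*(9 - 7))) = -59*(2 + 1)/((3 + 1)*(9 - 7))/9 = -59/(9*((4/3)*2)) = -59/(9*8/3) = -59/9*3/8 = -59/24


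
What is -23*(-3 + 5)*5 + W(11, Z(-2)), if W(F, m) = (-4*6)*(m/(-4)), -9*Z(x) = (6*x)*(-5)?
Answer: -270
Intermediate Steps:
Z(x) = 10*x/3 (Z(x) = -6*x*(-5)/9 = -(-10)*x/3 = 10*x/3)
W(F, m) = 6*m (W(F, m) = -24*m*(-1)/4 = -(-6)*m = 6*m)
-23*(-3 + 5)*5 + W(11, Z(-2)) = -23*(-3 + 5)*5 + 6*((10/3)*(-2)) = -46*5 + 6*(-20/3) = -23*10 - 40 = -230 - 40 = -270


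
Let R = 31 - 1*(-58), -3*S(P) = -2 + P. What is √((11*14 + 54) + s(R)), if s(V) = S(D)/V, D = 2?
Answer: 4*√13 ≈ 14.422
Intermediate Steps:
S(P) = ⅔ - P/3 (S(P) = -(-2 + P)/3 = ⅔ - P/3)
R = 89 (R = 31 + 58 = 89)
s(V) = 0 (s(V) = (⅔ - ⅓*2)/V = (⅔ - ⅔)/V = 0/V = 0)
√((11*14 + 54) + s(R)) = √((11*14 + 54) + 0) = √((154 + 54) + 0) = √(208 + 0) = √208 = 4*√13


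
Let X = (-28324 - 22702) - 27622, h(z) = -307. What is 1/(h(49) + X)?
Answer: -1/78955 ≈ -1.2665e-5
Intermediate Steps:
X = -78648 (X = -51026 - 27622 = -78648)
1/(h(49) + X) = 1/(-307 - 78648) = 1/(-78955) = -1/78955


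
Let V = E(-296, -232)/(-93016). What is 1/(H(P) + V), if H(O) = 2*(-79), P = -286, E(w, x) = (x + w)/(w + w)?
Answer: -312872/49433779 ≈ -0.0063291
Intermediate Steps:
E(w, x) = (w + x)/(2*w) (E(w, x) = (w + x)/((2*w)) = (w + x)*(1/(2*w)) = (w + x)/(2*w))
H(O) = -158
V = -3/312872 (V = ((1/2)*(-296 - 232)/(-296))/(-93016) = ((1/2)*(-1/296)*(-528))*(-1/93016) = (33/37)*(-1/93016) = -3/312872 ≈ -9.5886e-6)
1/(H(P) + V) = 1/(-158 - 3/312872) = 1/(-49433779/312872) = -312872/49433779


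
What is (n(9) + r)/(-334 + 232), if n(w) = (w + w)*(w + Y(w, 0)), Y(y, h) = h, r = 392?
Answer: -277/51 ≈ -5.4314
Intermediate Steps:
n(w) = 2*w**2 (n(w) = (w + w)*(w + 0) = (2*w)*w = 2*w**2)
(n(9) + r)/(-334 + 232) = (2*9**2 + 392)/(-334 + 232) = (2*81 + 392)/(-102) = (162 + 392)*(-1/102) = 554*(-1/102) = -277/51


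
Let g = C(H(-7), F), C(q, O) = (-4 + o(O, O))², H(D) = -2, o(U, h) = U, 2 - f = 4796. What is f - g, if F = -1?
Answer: -4819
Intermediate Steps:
f = -4794 (f = 2 - 1*4796 = 2 - 4796 = -4794)
C(q, O) = (-4 + O)²
g = 25 (g = (-4 - 1)² = (-5)² = 25)
f - g = -4794 - 1*25 = -4794 - 25 = -4819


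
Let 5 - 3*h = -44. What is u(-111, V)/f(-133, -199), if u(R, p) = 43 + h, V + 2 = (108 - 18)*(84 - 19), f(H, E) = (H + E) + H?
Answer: -178/1395 ≈ -0.12760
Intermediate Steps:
h = 49/3 (h = 5/3 - ⅓*(-44) = 5/3 + 44/3 = 49/3 ≈ 16.333)
f(H, E) = E + 2*H (f(H, E) = (E + H) + H = E + 2*H)
V = 5848 (V = -2 + (108 - 18)*(84 - 19) = -2 + 90*65 = -2 + 5850 = 5848)
u(R, p) = 178/3 (u(R, p) = 43 + 49/3 = 178/3)
u(-111, V)/f(-133, -199) = 178/(3*(-199 + 2*(-133))) = 178/(3*(-199 - 266)) = (178/3)/(-465) = (178/3)*(-1/465) = -178/1395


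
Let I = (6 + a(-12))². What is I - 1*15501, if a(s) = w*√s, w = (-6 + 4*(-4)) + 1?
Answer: -20757 - 504*I*√3 ≈ -20757.0 - 872.95*I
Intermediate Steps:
w = -21 (w = (-6 - 16) + 1 = -22 + 1 = -21)
a(s) = -21*√s
I = (6 - 42*I*√3)² ≈ -5256.0 - 872.95*I
I - 1*15501 = (-5256 - 504*I*√3) - 1*15501 = (-5256 - 504*I*√3) - 15501 = -20757 - 504*I*√3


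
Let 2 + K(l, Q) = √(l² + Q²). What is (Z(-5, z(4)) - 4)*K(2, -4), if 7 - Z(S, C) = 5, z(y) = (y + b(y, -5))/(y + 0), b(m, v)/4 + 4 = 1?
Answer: 4 - 4*√5 ≈ -4.9443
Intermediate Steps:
K(l, Q) = -2 + √(Q² + l²) (K(l, Q) = -2 + √(l² + Q²) = -2 + √(Q² + l²))
b(m, v) = -12 (b(m, v) = -16 + 4*1 = -16 + 4 = -12)
z(y) = (-12 + y)/y (z(y) = (y - 12)/(y + 0) = (-12 + y)/y)
Z(S, C) = 2 (Z(S, C) = 7 - 1*5 = 7 - 5 = 2)
(Z(-5, z(4)) - 4)*K(2, -4) = (2 - 4)*(-2 + √((-4)² + 2²)) = -2*(-2 + √(16 + 4)) = -2*(-2 + √20) = -2*(-2 + 2*√5) = 4 - 4*√5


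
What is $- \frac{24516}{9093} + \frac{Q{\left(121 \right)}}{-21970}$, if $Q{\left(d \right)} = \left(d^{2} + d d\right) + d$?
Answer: $- \frac{268659333}{66591070} \approx -4.0345$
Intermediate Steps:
$Q{\left(d \right)} = d + 2 d^{2}$ ($Q{\left(d \right)} = \left(d^{2} + d^{2}\right) + d = 2 d^{2} + d = d + 2 d^{2}$)
$- \frac{24516}{9093} + \frac{Q{\left(121 \right)}}{-21970} = - \frac{24516}{9093} + \frac{121 \left(1 + 2 \cdot 121\right)}{-21970} = \left(-24516\right) \frac{1}{9093} + 121 \left(1 + 242\right) \left(- \frac{1}{21970}\right) = - \frac{8172}{3031} + 121 \cdot 243 \left(- \frac{1}{21970}\right) = - \frac{8172}{3031} + 29403 \left(- \frac{1}{21970}\right) = - \frac{8172}{3031} - \frac{29403}{21970} = - \frac{268659333}{66591070}$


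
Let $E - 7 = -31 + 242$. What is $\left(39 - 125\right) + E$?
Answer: $132$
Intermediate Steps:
$E = 218$ ($E = 7 + \left(-31 + 242\right) = 7 + 211 = 218$)
$\left(39 - 125\right) + E = \left(39 - 125\right) + 218 = -86 + 218 = 132$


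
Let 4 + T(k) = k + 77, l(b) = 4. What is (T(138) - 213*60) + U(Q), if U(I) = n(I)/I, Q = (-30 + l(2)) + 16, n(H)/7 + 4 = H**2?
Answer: -63181/5 ≈ -12636.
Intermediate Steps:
n(H) = -28 + 7*H**2
T(k) = 73 + k (T(k) = -4 + (k + 77) = -4 + (77 + k) = 73 + k)
Q = -10 (Q = (-30 + 4) + 16 = -26 + 16 = -10)
U(I) = (-28 + 7*I**2)/I
(T(138) - 213*60) + U(Q) = ((73 + 138) - 213*60) + (-28/(-10) + 7*(-10)) = (211 - 12780) + (-28*(-1/10) - 70) = -12569 + (14/5 - 70) = -12569 - 336/5 = -63181/5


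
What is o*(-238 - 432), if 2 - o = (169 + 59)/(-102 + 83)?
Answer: -9380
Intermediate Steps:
o = 14 (o = 2 - (169 + 59)/(-102 + 83) = 2 - 228/(-19) = 2 - 228*(-1)/19 = 2 - 1*(-12) = 2 + 12 = 14)
o*(-238 - 432) = 14*(-238 - 432) = 14*(-670) = -9380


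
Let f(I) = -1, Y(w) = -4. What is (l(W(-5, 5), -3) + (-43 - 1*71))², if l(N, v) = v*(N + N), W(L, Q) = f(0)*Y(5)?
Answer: 19044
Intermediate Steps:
W(L, Q) = 4 (W(L, Q) = -1*(-4) = 4)
l(N, v) = 2*N*v (l(N, v) = v*(2*N) = 2*N*v)
(l(W(-5, 5), -3) + (-43 - 1*71))² = (2*4*(-3) + (-43 - 1*71))² = (-24 + (-43 - 71))² = (-24 - 114)² = (-138)² = 19044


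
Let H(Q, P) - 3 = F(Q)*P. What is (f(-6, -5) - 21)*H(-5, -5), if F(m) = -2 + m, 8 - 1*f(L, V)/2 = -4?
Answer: 114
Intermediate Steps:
f(L, V) = 24 (f(L, V) = 16 - 2*(-4) = 16 + 8 = 24)
H(Q, P) = 3 + P*(-2 + Q) (H(Q, P) = 3 + (-2 + Q)*P = 3 + P*(-2 + Q))
(f(-6, -5) - 21)*H(-5, -5) = (24 - 21)*(3 - 5*(-2 - 5)) = 3*(3 - 5*(-7)) = 3*(3 + 35) = 3*38 = 114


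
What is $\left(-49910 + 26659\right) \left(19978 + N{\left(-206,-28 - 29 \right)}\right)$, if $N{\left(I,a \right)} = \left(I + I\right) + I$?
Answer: $-450139360$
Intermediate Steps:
$N{\left(I,a \right)} = 3 I$ ($N{\left(I,a \right)} = 2 I + I = 3 I$)
$\left(-49910 + 26659\right) \left(19978 + N{\left(-206,-28 - 29 \right)}\right) = \left(-49910 + 26659\right) \left(19978 + 3 \left(-206\right)\right) = - 23251 \left(19978 - 618\right) = \left(-23251\right) 19360 = -450139360$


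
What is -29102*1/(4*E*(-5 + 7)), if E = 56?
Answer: -14551/224 ≈ -64.960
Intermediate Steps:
-29102*1/(4*E*(-5 + 7)) = -29102*1/(224*(-5 + 7)) = -29102/(56*(2*4)) = -29102/(56*8) = -29102/448 = -29102*1/448 = -14551/224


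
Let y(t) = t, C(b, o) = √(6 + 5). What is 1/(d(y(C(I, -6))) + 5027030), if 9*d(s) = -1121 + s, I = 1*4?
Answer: 407179341/2046852046138190 - 9*√11/2046852046138190 ≈ 1.9893e-7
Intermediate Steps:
I = 4
C(b, o) = √11
d(s) = -1121/9 + s/9 (d(s) = (-1121 + s)/9 = -1121/9 + s/9)
1/(d(y(C(I, -6))) + 5027030) = 1/((-1121/9 + √11/9) + 5027030) = 1/(45242149/9 + √11/9)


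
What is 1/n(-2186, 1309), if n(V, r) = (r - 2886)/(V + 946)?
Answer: 1240/1577 ≈ 0.78630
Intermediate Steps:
n(V, r) = (-2886 + r)/(946 + V)
1/n(-2186, 1309) = 1/((-2886 + 1309)/(946 - 2186)) = 1/(-1577/(-1240)) = 1/(-1/1240*(-1577)) = 1/(1577/1240) = 1240/1577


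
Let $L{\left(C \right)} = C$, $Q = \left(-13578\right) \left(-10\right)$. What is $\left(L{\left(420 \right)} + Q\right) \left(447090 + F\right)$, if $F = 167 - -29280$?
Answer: $64904339400$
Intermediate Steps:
$Q = 135780$
$F = 29447$ ($F = 167 + 29280 = 29447$)
$\left(L{\left(420 \right)} + Q\right) \left(447090 + F\right) = \left(420 + 135780\right) \left(447090 + 29447\right) = 136200 \cdot 476537 = 64904339400$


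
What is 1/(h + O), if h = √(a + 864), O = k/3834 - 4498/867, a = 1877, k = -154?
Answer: 1604684804175/832906670401604 + 306930404169*√2741/832906670401604 ≈ 0.021220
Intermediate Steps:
O = -2896475/554013 (O = -154/3834 - 4498/867 = -154*1/3834 - 4498*1/867 = -77/1917 - 4498/867 = -2896475/554013 ≈ -5.2282)
h = √2741 (h = √(1877 + 864) = √2741 ≈ 52.355)
1/(h + O) = 1/(√2741 - 2896475/554013) = 1/(-2896475/554013 + √2741)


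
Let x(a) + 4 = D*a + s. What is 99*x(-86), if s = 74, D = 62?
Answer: -520938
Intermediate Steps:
x(a) = 70 + 62*a (x(a) = -4 + (62*a + 74) = -4 + (74 + 62*a) = 70 + 62*a)
99*x(-86) = 99*(70 + 62*(-86)) = 99*(70 - 5332) = 99*(-5262) = -520938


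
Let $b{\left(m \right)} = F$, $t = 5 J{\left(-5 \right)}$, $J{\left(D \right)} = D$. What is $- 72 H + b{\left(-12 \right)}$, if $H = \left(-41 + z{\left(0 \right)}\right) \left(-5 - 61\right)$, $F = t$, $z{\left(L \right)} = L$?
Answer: $-194857$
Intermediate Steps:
$t = -25$ ($t = 5 \left(-5\right) = -25$)
$F = -25$
$b{\left(m \right)} = -25$
$H = 2706$ ($H = \left(-41 + 0\right) \left(-5 - 61\right) = \left(-41\right) \left(-66\right) = 2706$)
$- 72 H + b{\left(-12 \right)} = \left(-72\right) 2706 - 25 = -194832 - 25 = -194857$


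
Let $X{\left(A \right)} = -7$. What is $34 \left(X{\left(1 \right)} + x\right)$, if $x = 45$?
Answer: $1292$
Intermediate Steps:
$34 \left(X{\left(1 \right)} + x\right) = 34 \left(-7 + 45\right) = 34 \cdot 38 = 1292$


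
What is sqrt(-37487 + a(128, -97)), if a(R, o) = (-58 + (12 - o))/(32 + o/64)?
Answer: I*sqrt(142684186223)/1951 ≈ 193.61*I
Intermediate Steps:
a(R, o) = (-46 - o)/(32 + o/64) (a(R, o) = (-46 - o)/(32 + o*(1/64)) = (-46 - o)/(32 + o/64))
sqrt(-37487 + a(128, -97)) = sqrt(-37487 + 64*(-46 - 1*(-97))/(2048 - 97)) = sqrt(-37487 + 64*(-46 + 97)/1951) = sqrt(-37487 + 64*(1/1951)*51) = sqrt(-37487 + 3264/1951) = sqrt(-73133873/1951) = I*sqrt(142684186223)/1951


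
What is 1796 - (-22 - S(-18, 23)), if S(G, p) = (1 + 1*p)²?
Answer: 2394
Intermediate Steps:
S(G, p) = (1 + p)²
1796 - (-22 - S(-18, 23)) = 1796 - (-22 - (1 + 23)²) = 1796 - (-22 - 1*24²) = 1796 - (-22 - 1*576) = 1796 - (-22 - 576) = 1796 - 1*(-598) = 1796 + 598 = 2394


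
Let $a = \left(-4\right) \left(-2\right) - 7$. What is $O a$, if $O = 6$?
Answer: $6$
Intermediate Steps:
$a = 1$ ($a = 8 - 7 = 1$)
$O a = 6 \cdot 1 = 6$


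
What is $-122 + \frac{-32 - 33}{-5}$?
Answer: $-109$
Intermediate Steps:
$-122 + \frac{-32 - 33}{-5} = -122 + \left(-32 - 33\right) \left(- \frac{1}{5}\right) = -122 - -13 = -122 + 13 = -109$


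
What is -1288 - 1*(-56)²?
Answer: -4424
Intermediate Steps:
-1288 - 1*(-56)² = -1288 - 1*3136 = -1288 - 3136 = -4424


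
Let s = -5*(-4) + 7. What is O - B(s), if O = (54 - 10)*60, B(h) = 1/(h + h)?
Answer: 142559/54 ≈ 2640.0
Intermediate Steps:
s = 27 (s = 20 + 7 = 27)
B(h) = 1/(2*h)
O = 2640 (O = 44*60 = 2640)
O - B(s) = 2640 - 1/(2*27) = 2640 - 1*1/54 = 2640 - 1/54 = 142559/54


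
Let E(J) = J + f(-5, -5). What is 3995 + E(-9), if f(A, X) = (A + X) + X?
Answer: 3971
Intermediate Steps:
f(A, X) = A + 2*X
E(J) = -15 + J (E(J) = J + (-5 + 2*(-5)) = J + (-5 - 10) = J - 15 = -15 + J)
3995 + E(-9) = 3995 + (-15 - 9) = 3995 - 24 = 3971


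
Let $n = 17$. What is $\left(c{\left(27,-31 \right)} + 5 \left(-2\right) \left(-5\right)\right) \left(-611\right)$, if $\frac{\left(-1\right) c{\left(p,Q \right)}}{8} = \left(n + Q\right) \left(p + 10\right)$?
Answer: $-2562534$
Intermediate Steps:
$c{\left(p,Q \right)} = - 8 \left(10 + p\right) \left(17 + Q\right)$ ($c{\left(p,Q \right)} = - 8 \left(17 + Q\right) \left(p + 10\right) = - 8 \left(17 + Q\right) \left(10 + p\right) = - 8 \left(10 + p\right) \left(17 + Q\right)$)
$\left(c{\left(27,-31 \right)} + 5 \left(-2\right) \left(-5\right)\right) \left(-611\right) = \left(\left(-1360 - 3672 - -2480 - \left(-248\right) 27\right) + 5 \left(-2\right) \left(-5\right)\right) \left(-611\right) = \left(\left(-1360 - 3672 + 2480 + 6696\right) - -50\right) \left(-611\right) = \left(4144 + 50\right) \left(-611\right) = 4194 \left(-611\right) = -2562534$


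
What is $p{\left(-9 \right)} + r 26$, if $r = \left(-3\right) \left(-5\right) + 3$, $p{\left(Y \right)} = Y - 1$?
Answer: $458$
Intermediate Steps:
$p{\left(Y \right)} = -1 + Y$ ($p{\left(Y \right)} = Y - 1 = -1 + Y$)
$r = 18$ ($r = 15 + 3 = 18$)
$p{\left(-9 \right)} + r 26 = \left(-1 - 9\right) + 18 \cdot 26 = -10 + 468 = 458$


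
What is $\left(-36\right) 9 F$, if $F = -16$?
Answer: $5184$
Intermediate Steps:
$\left(-36\right) 9 F = \left(-36\right) 9 \left(-16\right) = \left(-324\right) \left(-16\right) = 5184$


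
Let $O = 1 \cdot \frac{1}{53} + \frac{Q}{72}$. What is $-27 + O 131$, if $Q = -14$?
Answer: $- \frac{95401}{1908} \approx -50.001$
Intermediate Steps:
$O = - \frac{335}{1908}$ ($O = 1 \cdot \frac{1}{53} - \frac{14}{72} = 1 \cdot \frac{1}{53} - \frac{7}{36} = \frac{1}{53} - \frac{7}{36} = - \frac{335}{1908} \approx -0.17558$)
$-27 + O 131 = -27 - \frac{43885}{1908} = - \frac{95401}{1908}$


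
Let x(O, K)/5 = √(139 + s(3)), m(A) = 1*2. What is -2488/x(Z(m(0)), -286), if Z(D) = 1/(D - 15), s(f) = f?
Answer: -1244*√142/355 ≈ -41.758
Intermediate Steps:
m(A) = 2
Z(D) = 1/(-15 + D)
x(O, K) = 5*√142 (x(O, K) = 5*√(139 + 3) = 5*√142)
-2488/x(Z(m(0)), -286) = -2488*√142/710 = -1244*√142/355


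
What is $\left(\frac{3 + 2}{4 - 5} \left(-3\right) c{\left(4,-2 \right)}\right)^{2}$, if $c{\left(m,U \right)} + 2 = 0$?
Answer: $900$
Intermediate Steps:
$c{\left(m,U \right)} = -2$ ($c{\left(m,U \right)} = -2 + 0 = -2$)
$\left(\frac{3 + 2}{4 - 5} \left(-3\right) c{\left(4,-2 \right)}\right)^{2} = \left(\frac{3 + 2}{4 - 5} \left(-3\right) \left(-2\right)\right)^{2} = \left(\frac{5}{-1} \left(-3\right) \left(-2\right)\right)^{2} = \left(5 \left(-1\right) \left(-3\right) \left(-2\right)\right)^{2} = \left(\left(-5\right) \left(-3\right) \left(-2\right)\right)^{2} = \left(15 \left(-2\right)\right)^{2} = \left(-30\right)^{2} = 900$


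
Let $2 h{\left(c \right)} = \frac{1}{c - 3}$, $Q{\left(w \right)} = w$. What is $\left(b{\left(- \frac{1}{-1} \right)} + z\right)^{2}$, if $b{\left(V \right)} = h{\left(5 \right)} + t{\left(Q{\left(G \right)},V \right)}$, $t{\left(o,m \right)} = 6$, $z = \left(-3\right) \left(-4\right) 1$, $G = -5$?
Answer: $\frac{5329}{16} \approx 333.06$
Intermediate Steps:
$h{\left(c \right)} = \frac{1}{2 \left(-3 + c\right)}$ ($h{\left(c \right)} = \frac{1}{2 \left(c - 3\right)} = \frac{1}{2 \left(-3 + c\right)}$)
$z = 12$ ($z = 12 \cdot 1 = 12$)
$b{\left(V \right)} = \frac{25}{4}$ ($b{\left(V \right)} = \frac{1}{2 \left(-3 + 5\right)} + 6 = \frac{1}{2 \cdot 2} + 6 = \frac{1}{2} \cdot \frac{1}{2} + 6 = \frac{1}{4} + 6 = \frac{25}{4}$)
$\left(b{\left(- \frac{1}{-1} \right)} + z\right)^{2} = \left(\frac{25}{4} + 12\right)^{2} = \left(\frac{73}{4}\right)^{2} = \frac{5329}{16}$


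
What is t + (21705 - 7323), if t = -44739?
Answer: -30357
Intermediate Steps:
t + (21705 - 7323) = -44739 + (21705 - 7323) = -44739 + 14382 = -30357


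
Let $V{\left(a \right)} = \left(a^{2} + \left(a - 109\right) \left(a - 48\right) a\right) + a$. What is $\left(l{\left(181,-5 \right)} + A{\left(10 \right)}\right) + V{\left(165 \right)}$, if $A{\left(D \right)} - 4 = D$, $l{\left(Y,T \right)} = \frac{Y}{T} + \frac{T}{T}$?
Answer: $\frac{5542244}{5} \approx 1.1084 \cdot 10^{6}$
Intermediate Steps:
$l{\left(Y,T \right)} = 1 + \frac{Y}{T}$ ($l{\left(Y,T \right)} = \frac{Y}{T} + 1 = 1 + \frac{Y}{T}$)
$V{\left(a \right)} = a + a^{2} + a \left(-109 + a\right) \left(-48 + a\right)$ ($V{\left(a \right)} = \left(a^{2} + \left(-109 + a\right) \left(-48 + a\right) a\right) + a = \left(a^{2} + a \left(-109 + a\right) \left(-48 + a\right)\right) + a = a + a^{2} + a \left(-109 + a\right) \left(-48 + a\right)$)
$A{\left(D \right)} = 4 + D$
$\left(l{\left(181,-5 \right)} + A{\left(10 \right)}\right) + V{\left(165 \right)} = \left(\frac{-5 + 181}{-5} + \left(4 + 10\right)\right) + 165 \left(5233 + 165^{2} - 25740\right) = \left(\left(- \frac{1}{5}\right) 176 + 14\right) + 165 \left(5233 + 27225 - 25740\right) = \left(- \frac{176}{5} + 14\right) + 165 \cdot 6718 = - \frac{106}{5} + 1108470 = \frac{5542244}{5}$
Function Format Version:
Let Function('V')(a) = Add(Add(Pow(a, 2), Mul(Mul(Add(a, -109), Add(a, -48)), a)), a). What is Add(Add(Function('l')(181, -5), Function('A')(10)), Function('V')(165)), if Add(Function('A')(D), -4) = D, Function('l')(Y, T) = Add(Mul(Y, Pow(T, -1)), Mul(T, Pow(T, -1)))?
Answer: Rational(5542244, 5) ≈ 1.1084e+6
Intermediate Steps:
Function('l')(Y, T) = Add(1, Mul(Y, Pow(T, -1))) (Function('l')(Y, T) = Add(Mul(Y, Pow(T, -1)), 1) = Add(1, Mul(Y, Pow(T, -1))))
Function('V')(a) = Add(a, Pow(a, 2), Mul(a, Add(-109, a), Add(-48, a))) (Function('V')(a) = Add(Add(Pow(a, 2), Mul(Mul(Add(-109, a), Add(-48, a)), a)), a) = Add(Add(Pow(a, 2), Mul(a, Add(-109, a), Add(-48, a))), a) = Add(a, Pow(a, 2), Mul(a, Add(-109, a), Add(-48, a))))
Function('A')(D) = Add(4, D)
Add(Add(Function('l')(181, -5), Function('A')(10)), Function('V')(165)) = Add(Add(Mul(Pow(-5, -1), Add(-5, 181)), Add(4, 10)), Mul(165, Add(5233, Pow(165, 2), Mul(-156, 165)))) = Add(Add(Mul(Rational(-1, 5), 176), 14), Mul(165, Add(5233, 27225, -25740))) = Add(Add(Rational(-176, 5), 14), Mul(165, 6718)) = Add(Rational(-106, 5), 1108470) = Rational(5542244, 5)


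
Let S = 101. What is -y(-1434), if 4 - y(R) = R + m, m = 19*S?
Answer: 481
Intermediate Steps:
m = 1919 (m = 19*101 = 1919)
y(R) = -1915 - R (y(R) = 4 - (R + 1919) = 4 - (1919 + R) = 4 + (-1919 - R) = -1915 - R)
-y(-1434) = -(-1915 - 1*(-1434)) = -(-1915 + 1434) = -1*(-481) = 481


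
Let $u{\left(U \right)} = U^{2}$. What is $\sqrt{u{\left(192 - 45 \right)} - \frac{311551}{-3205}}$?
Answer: $\frac{2 \sqrt{55741677295}}{3205} \approx 147.33$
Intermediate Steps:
$\sqrt{u{\left(192 - 45 \right)} - \frac{311551}{-3205}} = \sqrt{\left(192 - 45\right)^{2} - \frac{311551}{-3205}} = \sqrt{147^{2} - - \frac{311551}{3205}} = \sqrt{21609 + \frac{311551}{3205}} = \sqrt{\frac{69568396}{3205}} = \frac{2 \sqrt{55741677295}}{3205}$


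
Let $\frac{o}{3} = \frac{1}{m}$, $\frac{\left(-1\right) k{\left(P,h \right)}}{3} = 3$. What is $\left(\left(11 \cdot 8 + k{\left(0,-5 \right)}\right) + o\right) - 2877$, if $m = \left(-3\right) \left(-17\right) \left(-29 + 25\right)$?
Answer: $- \frac{190265}{68} \approx -2798.0$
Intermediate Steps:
$k{\left(P,h \right)} = -9$ ($k{\left(P,h \right)} = \left(-3\right) 3 = -9$)
$m = -204$ ($m = 51 \left(-4\right) = -204$)
$o = - \frac{1}{68}$ ($o = \frac{3}{-204} = 3 \left(- \frac{1}{204}\right) = - \frac{1}{68} \approx -0.014706$)
$\left(\left(11 \cdot 8 + k{\left(0,-5 \right)}\right) + o\right) - 2877 = \left(\left(11 \cdot 8 - 9\right) - \frac{1}{68}\right) - 2877 = \left(\left(88 - 9\right) - \frac{1}{68}\right) - 2877 = \left(79 - \frac{1}{68}\right) - 2877 = \frac{5371}{68} - 2877 = - \frac{190265}{68}$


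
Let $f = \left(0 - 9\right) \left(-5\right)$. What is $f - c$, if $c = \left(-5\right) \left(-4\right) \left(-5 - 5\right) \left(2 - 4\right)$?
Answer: $-355$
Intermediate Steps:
$f = 45$ ($f = \left(-9\right) \left(-5\right) = 45$)
$c = 400$ ($c = 20 \left(\left(-10\right) \left(-2\right)\right) = 20 \cdot 20 = 400$)
$f - c = 45 - 400 = -355$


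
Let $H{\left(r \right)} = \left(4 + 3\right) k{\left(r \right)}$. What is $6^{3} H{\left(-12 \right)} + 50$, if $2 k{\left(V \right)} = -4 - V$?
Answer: $6098$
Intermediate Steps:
$k{\left(V \right)} = -2 - \frac{V}{2}$ ($k{\left(V \right)} = \frac{-4 - V}{2} = -2 - \frac{V}{2}$)
$H{\left(r \right)} = -14 - \frac{7 r}{2}$ ($H{\left(r \right)} = \left(4 + 3\right) \left(-2 - \frac{r}{2}\right) = 7 \left(-2 - \frac{r}{2}\right) = -14 - \frac{7 r}{2}$)
$6^{3} H{\left(-12 \right)} + 50 = 6^{3} \left(-14 - -42\right) + 50 = 216 \left(-14 + 42\right) + 50 = 216 \cdot 28 + 50 = 6048 + 50 = 6098$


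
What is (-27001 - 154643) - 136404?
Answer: -318048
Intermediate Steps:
(-27001 - 154643) - 136404 = -181644 - 136404 = -318048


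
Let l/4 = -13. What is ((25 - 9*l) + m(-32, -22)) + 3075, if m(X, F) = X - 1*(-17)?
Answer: 3553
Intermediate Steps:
l = -52 (l = 4*(-13) = -52)
m(X, F) = 17 + X (m(X, F) = X + 17 = 17 + X)
((25 - 9*l) + m(-32, -22)) + 3075 = ((25 - 9*(-52)) + (17 - 32)) + 3075 = ((25 + 468) - 15) + 3075 = (493 - 15) + 3075 = 478 + 3075 = 3553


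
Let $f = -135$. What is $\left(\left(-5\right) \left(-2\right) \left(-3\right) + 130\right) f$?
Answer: $-13500$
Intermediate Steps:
$\left(\left(-5\right) \left(-2\right) \left(-3\right) + 130\right) f = \left(\left(-5\right) \left(-2\right) \left(-3\right) + 130\right) \left(-135\right) = \left(10 \left(-3\right) + 130\right) \left(-135\right) = \left(-30 + 130\right) \left(-135\right) = 100 \left(-135\right) = -13500$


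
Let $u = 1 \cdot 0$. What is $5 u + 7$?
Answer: $7$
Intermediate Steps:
$u = 0$
$5 u + 7 = 5 \cdot 0 + 7 = 0 + 7 = 7$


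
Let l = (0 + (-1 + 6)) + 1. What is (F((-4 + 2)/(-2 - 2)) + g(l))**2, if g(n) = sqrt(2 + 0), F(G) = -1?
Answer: (1 - sqrt(2))**2 ≈ 0.17157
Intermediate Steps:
l = 6 (l = (0 + 5) + 1 = 5 + 1 = 6)
g(n) = sqrt(2)
(F((-4 + 2)/(-2 - 2)) + g(l))**2 = (-1 + sqrt(2))**2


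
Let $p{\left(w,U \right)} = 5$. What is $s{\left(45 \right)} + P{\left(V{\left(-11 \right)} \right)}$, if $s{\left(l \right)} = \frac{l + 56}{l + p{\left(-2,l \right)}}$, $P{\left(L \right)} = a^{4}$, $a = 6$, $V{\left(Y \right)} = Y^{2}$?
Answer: $\frac{64901}{50} \approx 1298.0$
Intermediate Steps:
$P{\left(L \right)} = 1296$ ($P{\left(L \right)} = 6^{4} = 1296$)
$s{\left(l \right)} = \frac{56 + l}{5 + l}$ ($s{\left(l \right)} = \frac{l + 56}{l + 5} = \frac{56 + l}{5 + l}$)
$s{\left(45 \right)} + P{\left(V{\left(-11 \right)} \right)} = \frac{56 + 45}{5 + 45} + 1296 = \frac{1}{50} \cdot 101 + 1296 = \frac{101}{50} + 1296 = \frac{64901}{50}$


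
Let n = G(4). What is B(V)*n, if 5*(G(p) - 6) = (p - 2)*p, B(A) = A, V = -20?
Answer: -152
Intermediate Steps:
G(p) = 6 + p*(-2 + p)/5 (G(p) = 6 + ((p - 2)*p)/5 = 6 + ((-2 + p)*p)/5 = 6 + (p*(-2 + p))/5 = 6 + p*(-2 + p)/5)
n = 38/5 (n = 6 - ⅖*4 + (⅕)*4² = 6 - 8/5 + (⅕)*16 = 6 - 8/5 + 16/5 = 38/5 ≈ 7.6000)
B(V)*n = -20*38/5 = -152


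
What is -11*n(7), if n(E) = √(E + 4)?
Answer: -11*√11 ≈ -36.483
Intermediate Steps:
n(E) = √(4 + E)
-11*n(7) = -11*√(4 + 7) = -11*√11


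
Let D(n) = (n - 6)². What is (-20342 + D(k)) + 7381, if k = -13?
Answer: -12600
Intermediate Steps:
D(n) = (-6 + n)²
(-20342 + D(k)) + 7381 = (-20342 + (-6 - 13)²) + 7381 = (-20342 + (-19)²) + 7381 = (-20342 + 361) + 7381 = -19981 + 7381 = -12600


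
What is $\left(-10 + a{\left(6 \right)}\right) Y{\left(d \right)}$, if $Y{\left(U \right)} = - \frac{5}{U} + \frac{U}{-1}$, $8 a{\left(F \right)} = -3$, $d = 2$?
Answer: $\frac{747}{16} \approx 46.688$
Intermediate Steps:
$a{\left(F \right)} = - \frac{3}{8}$ ($a{\left(F \right)} = \frac{1}{8} \left(-3\right) = - \frac{3}{8}$)
$Y{\left(U \right)} = - U - \frac{5}{U}$ ($Y{\left(U \right)} = - \frac{5}{U} + U \left(-1\right) = - \frac{5}{U} - U = - U - \frac{5}{U}$)
$\left(-10 + a{\left(6 \right)}\right) Y{\left(d \right)} = \left(-10 - \frac{3}{8}\right) \left(\left(-1\right) 2 - \frac{5}{2}\right) = - \frac{83 \left(-2 - \frac{5}{2}\right)}{8} = \left(- \frac{83}{8}\right) \left(- \frac{9}{2}\right) = \frac{747}{16}$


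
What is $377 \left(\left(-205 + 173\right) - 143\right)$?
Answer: $-65975$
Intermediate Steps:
$377 \left(\left(-205 + 173\right) - 143\right) = 377 \left(-32 - 143\right) = 377 \left(-175\right) = -65975$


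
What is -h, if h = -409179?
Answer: 409179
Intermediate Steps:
-h = -1*(-409179) = 409179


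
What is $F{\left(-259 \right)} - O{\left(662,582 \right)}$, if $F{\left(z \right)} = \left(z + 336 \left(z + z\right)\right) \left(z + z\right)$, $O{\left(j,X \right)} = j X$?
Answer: $89905742$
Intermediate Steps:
$O{\left(j,X \right)} = X j$
$F{\left(z \right)} = 1346 z^{2}$ ($F{\left(z \right)} = \left(z + 336 \cdot 2 z\right) 2 z = \left(z + 672 z\right) 2 z = 673 z 2 z = 1346 z^{2}$)
$F{\left(-259 \right)} - O{\left(662,582 \right)} = 1346 \left(-259\right)^{2} - 582 \cdot 662 = 1346 \cdot 67081 - 385284 = 90291026 - 385284 = 89905742$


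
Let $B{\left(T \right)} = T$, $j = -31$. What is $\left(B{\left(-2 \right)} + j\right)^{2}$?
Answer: $1089$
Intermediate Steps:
$\left(B{\left(-2 \right)} + j\right)^{2} = \left(-2 - 31\right)^{2} = \left(-33\right)^{2} = 1089$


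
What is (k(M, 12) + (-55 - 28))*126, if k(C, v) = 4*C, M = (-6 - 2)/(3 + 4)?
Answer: -11034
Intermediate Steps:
M = -8/7 ≈ -1.1429
(k(M, 12) + (-55 - 28))*126 = (4*(-8/7) + (-55 - 28))*126 = (-32/7 - 83)*126 = -613/7*126 = -11034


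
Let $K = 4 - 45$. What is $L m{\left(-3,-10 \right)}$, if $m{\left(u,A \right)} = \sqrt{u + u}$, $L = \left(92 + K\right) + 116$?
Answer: $167 i \sqrt{6} \approx 409.06 i$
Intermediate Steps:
$K = -41$ ($K = 4 - 45 = -41$)
$L = 167$ ($L = \left(92 - 41\right) + 116 = 51 + 116 = 167$)
$m{\left(u,A \right)} = \sqrt{2} \sqrt{u}$ ($m{\left(u,A \right)} = \sqrt{2 u} = \sqrt{2} \sqrt{u}$)
$L m{\left(-3,-10 \right)} = 167 \sqrt{2} \sqrt{-3} = 167 \sqrt{2} i \sqrt{3} = 167 i \sqrt{6}$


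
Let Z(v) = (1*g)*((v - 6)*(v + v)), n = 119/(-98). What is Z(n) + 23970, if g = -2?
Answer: 1172813/49 ≈ 23935.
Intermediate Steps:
n = -17/14 (n = 119*(-1/98) = -17/14 ≈ -1.2143)
Z(v) = -4*v*(-6 + v) (Z(v) = (1*(-2))*((v - 6)*(v + v)) = -2*(-6 + v)*2*v = -4*v*(-6 + v))
Z(n) + 23970 = 4*(-17/14)*(6 - 1*(-17/14)) + 23970 = 4*(-17/14)*(6 + 17/14) + 23970 = 4*(-17/14)*(101/14) + 23970 = -1717/49 + 23970 = 1172813/49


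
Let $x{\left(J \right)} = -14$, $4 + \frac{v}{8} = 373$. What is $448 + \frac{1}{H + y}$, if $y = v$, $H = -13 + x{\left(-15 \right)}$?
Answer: $\frac{1310401}{2925} \approx 448.0$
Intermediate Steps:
$v = 2952$ ($v = -32 + 8 \cdot 373 = -32 + 2984 = 2952$)
$H = -27$ ($H = -13 - 14 = -27$)
$y = 2952$
$448 + \frac{1}{H + y} = 448 + \frac{1}{-27 + 2952} = 448 + \frac{1}{2925} = \frac{1310401}{2925}$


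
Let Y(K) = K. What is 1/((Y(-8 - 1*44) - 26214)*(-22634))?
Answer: 1/594504644 ≈ 1.6821e-9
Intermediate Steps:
1/((Y(-8 - 1*44) - 26214)*(-22634)) = 1/((-8 - 1*44) - 26214*(-22634)) = -1/22634/((-8 - 44) - 26214) = -1/22634/(-52 - 26214) = -1/22634/(-26266) = -1/26266*(-1/22634) = 1/594504644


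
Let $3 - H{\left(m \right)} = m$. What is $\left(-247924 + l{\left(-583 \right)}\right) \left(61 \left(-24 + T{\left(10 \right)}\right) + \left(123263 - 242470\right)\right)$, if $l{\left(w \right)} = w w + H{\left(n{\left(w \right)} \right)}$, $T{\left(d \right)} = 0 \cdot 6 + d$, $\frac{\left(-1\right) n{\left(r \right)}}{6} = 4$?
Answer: $-11044651512$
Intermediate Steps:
$n{\left(r \right)} = -24$ ($n{\left(r \right)} = \left(-6\right) 4 = -24$)
$T{\left(d \right)} = d$ ($T{\left(d \right)} = 0 + d = d$)
$H{\left(m \right)} = 3 - m$
$l{\left(w \right)} = 27 + w^{2}$ ($l{\left(w \right)} = w w + \left(3 - -24\right) = w^{2} + \left(3 + 24\right) = w^{2} + 27 = 27 + w^{2}$)
$\left(-247924 + l{\left(-583 \right)}\right) \left(61 \left(-24 + T{\left(10 \right)}\right) + \left(123263 - 242470\right)\right) = \left(-247924 + \left(27 + \left(-583\right)^{2}\right)\right) \left(61 \left(-24 + 10\right) + \left(123263 - 242470\right)\right) = \left(-247924 + \left(27 + 339889\right)\right) \left(61 \left(-14\right) - 119207\right) = \left(-247924 + 339916\right) \left(-854 - 119207\right) = 91992 \left(-120061\right) = -11044651512$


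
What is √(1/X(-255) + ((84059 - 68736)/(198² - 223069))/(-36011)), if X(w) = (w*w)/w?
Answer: I*√147736198963299558/6139623423 ≈ 0.062604*I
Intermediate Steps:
X(w) = w (X(w) = w²/w = w)
√(1/X(-255) + ((84059 - 68736)/(198² - 223069))/(-36011)) = √(1/(-255) + ((84059 - 68736)/(198² - 223069))/(-36011)) = √(-1/255 + (15323/(39204 - 223069))*(-1/36011)) = √(-1/255 + (15323/(-183865))*(-1/36011)) = √(-1/255 + (15323*(-1/183865))*(-1/36011)) = √(-1/255 - 1393/16715*(-1/36011)) = √(-1/255 + 1393/601923865) = √(-24062746/6139623423) = I*√147736198963299558/6139623423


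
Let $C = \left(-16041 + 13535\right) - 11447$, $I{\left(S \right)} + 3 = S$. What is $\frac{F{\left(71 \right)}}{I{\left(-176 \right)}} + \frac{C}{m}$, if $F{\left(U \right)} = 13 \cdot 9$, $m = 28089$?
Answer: $- \frac{1928000}{1675977} \approx -1.1504$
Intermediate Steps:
$I{\left(S \right)} = -3 + S$
$F{\left(U \right)} = 117$
$C = -13953$ ($C = -2506 - 11447 = -13953$)
$\frac{F{\left(71 \right)}}{I{\left(-176 \right)}} + \frac{C}{m} = \frac{117}{-3 - 176} - \frac{13953}{28089} = \frac{117}{-179} - \frac{4651}{9363} = 117 \left(- \frac{1}{179}\right) - \frac{4651}{9363} = - \frac{117}{179} - \frac{4651}{9363} = - \frac{1928000}{1675977}$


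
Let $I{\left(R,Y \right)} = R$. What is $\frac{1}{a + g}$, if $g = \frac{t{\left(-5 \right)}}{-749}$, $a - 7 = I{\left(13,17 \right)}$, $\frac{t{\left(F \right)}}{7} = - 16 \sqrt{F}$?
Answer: $\frac{11449}{229044} - \frac{107 i \sqrt{5}}{286305} \approx 0.049986 - 0.00083568 i$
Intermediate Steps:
$t{\left(F \right)} = - 112 \sqrt{F}$ ($t{\left(F \right)} = 7 \left(- 16 \sqrt{F}\right) = - 112 \sqrt{F}$)
$a = 20$ ($a = 7 + 13 = 20$)
$g = \frac{16 i \sqrt{5}}{107}$ ($g = \frac{\left(-112\right) \sqrt{-5}}{-749} = - 112 i \sqrt{5} \left(- \frac{1}{749}\right) = \frac{16 i \sqrt{5}}{107} \approx 0.33437 i$)
$\frac{1}{a + g} = \frac{1}{20 + \frac{16 i \sqrt{5}}{107}}$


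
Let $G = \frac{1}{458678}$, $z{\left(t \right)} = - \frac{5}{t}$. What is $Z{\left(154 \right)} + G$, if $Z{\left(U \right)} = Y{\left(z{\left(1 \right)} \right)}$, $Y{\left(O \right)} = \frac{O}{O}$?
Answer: $\frac{458679}{458678} \approx 1.0$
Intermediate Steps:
$Y{\left(O \right)} = 1$
$Z{\left(U \right)} = 1$
$G = \frac{1}{458678} \approx 2.1802 \cdot 10^{-6}$
$Z{\left(154 \right)} + G = 1 + \frac{1}{458678} = \frac{458679}{458678}$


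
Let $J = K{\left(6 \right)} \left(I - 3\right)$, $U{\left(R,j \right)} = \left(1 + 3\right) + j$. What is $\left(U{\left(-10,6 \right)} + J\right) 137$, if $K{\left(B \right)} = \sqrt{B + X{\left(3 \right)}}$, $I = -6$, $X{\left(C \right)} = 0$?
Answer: $1370 - 1233 \sqrt{6} \approx -1650.2$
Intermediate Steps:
$U{\left(R,j \right)} = 4 + j$
$K{\left(B \right)} = \sqrt{B}$ ($K{\left(B \right)} = \sqrt{B + 0} = \sqrt{B}$)
$J = - 9 \sqrt{6}$ ($J = \sqrt{6} \left(-6 - 3\right) = \sqrt{6} \left(-9\right) = - 9 \sqrt{6} \approx -22.045$)
$\left(U{\left(-10,6 \right)} + J\right) 137 = \left(\left(4 + 6\right) - 9 \sqrt{6}\right) 137 = \left(10 - 9 \sqrt{6}\right) 137 = 1370 - 1233 \sqrt{6}$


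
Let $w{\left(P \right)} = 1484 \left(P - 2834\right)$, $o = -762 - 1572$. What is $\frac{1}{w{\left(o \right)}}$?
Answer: $- \frac{1}{7669312} \approx -1.3039 \cdot 10^{-7}$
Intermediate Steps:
$o = -2334$
$w{\left(P \right)} = -4205656 + 1484 P$ ($w{\left(P \right)} = 1484 \left(-2834 + P\right) = -4205656 + 1484 P$)
$\frac{1}{w{\left(o \right)}} = \frac{1}{-4205656 + 1484 \left(-2334\right)} = \frac{1}{-4205656 - 3463656} = \frac{1}{-7669312} = - \frac{1}{7669312}$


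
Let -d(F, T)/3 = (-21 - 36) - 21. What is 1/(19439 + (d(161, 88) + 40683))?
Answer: 1/60356 ≈ 1.6568e-5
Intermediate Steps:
d(F, T) = 234 (d(F, T) = -3*((-21 - 36) - 21) = -3*(-57 - 21) = -3*(-78) = 234)
1/(19439 + (d(161, 88) + 40683)) = 1/(19439 + (234 + 40683)) = 1/(19439 + 40917) = 1/60356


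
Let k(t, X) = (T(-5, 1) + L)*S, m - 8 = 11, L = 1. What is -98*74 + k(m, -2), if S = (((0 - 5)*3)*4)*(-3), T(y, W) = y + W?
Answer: -7792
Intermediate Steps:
m = 19 (m = 8 + 11 = 19)
T(y, W) = W + y
S = 180 (S = (-5*3*4)*(-3) = -15*4*(-3) = -60*(-3) = 180)
k(t, X) = -540 (k(t, X) = ((1 - 5) + 1)*180 = (-4 + 1)*180 = -3*180 = -540)
-98*74 + k(m, -2) = -98*74 - 540 = -7252 - 540 = -7792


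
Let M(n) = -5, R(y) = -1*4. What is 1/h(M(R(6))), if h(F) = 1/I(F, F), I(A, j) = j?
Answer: -5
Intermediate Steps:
R(y) = -4
h(F) = 1/F
1/h(M(R(6))) = 1/(1/(-5)) = 1/(-⅕) = -5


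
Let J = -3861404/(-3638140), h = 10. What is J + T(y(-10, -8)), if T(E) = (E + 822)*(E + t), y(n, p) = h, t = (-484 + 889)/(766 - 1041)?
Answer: 586712277/82685 ≈ 7095.8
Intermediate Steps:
t = -81/55 (t = 405/(-275) = 405*(-1/275) = -81/55 ≈ -1.4727)
y(n, p) = 10
J = 965351/909535 (J = -3861404*(-1/3638140) = 965351/909535 ≈ 1.0614)
T(E) = (822 + E)*(-81/55 + E) (T(E) = (E + 822)*(E - 81/55) = (822 + E)*(-81/55 + E))
J + T(y(-10, -8)) = 965351/909535 + (-66582/55 + 10**2 + (45129/55)*10) = 965351/909535 + (-66582/55 + 100 + 90258/11) = 965351/909535 + 390208/55 = 586712277/82685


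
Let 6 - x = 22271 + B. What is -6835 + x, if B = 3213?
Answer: -32313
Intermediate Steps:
x = -25478 (x = 6 - (22271 + 3213) = 6 - 1*25484 = 6 - 25484 = -25478)
-6835 + x = -6835 - 25478 = -32313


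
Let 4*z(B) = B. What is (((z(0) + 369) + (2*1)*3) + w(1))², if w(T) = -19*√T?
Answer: 126736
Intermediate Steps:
z(B) = B/4
(((z(0) + 369) + (2*1)*3) + w(1))² = ((((¼)*0 + 369) + (2*1)*3) - 19*√1)² = (((0 + 369) + 2*3) - 19*1)² = ((369 + 6) - 19)² = (375 - 19)² = 356² = 126736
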